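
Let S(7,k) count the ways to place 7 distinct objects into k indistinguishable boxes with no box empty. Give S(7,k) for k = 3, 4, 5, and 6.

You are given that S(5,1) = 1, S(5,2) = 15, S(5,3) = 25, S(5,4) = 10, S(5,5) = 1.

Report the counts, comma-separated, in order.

r6: T_6,2=2×15+1=31; T_6,3=3×25+15=90; T_6,4=4×10+25=65; T_6,5=5×1+10=15; T_6,6=6×0+1=1
r7: T_7,3=3×90+31=301; T_7,4=4×65+90=350; T_7,5=5×15+65=140; T_7,6=6×1+15=21
Read S(7,3) = 301, S(7,4) = 350, S(7,5) = 140, S(7,6) = 21.

301, 350, 140, 21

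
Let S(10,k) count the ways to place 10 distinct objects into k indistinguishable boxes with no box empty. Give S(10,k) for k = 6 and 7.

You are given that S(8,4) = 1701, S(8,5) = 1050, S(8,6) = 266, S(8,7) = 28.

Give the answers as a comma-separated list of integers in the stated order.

i=9: T(9,5)=1701+5·1050=6951 | T(9,6)=1050+6·266=2646 | T(9,7)=266+7·28=462
i=10: T(10,6)=6951+6·2646=22827 | T(10,7)=2646+7·462=5880
Read S(10,6) = 22827, S(10,7) = 5880.

22827, 5880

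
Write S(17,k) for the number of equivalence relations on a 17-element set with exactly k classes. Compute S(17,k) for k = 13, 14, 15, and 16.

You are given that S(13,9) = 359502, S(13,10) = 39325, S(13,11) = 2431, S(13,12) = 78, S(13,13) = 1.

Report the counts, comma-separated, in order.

4910178, 249900, 7820, 136

row 14: T[14][10]=10·39325+359502=752752  T[14][11]=11·2431+39325=66066  T[14][12]=12·78+2431=3367  T[14][13]=13·1+78=91  T[14][14]=14·0+1=1
row 15: T[15][11]=11·66066+752752=1479478  T[15][12]=12·3367+66066=106470  T[15][13]=13·91+3367=4550  T[15][14]=14·1+91=105  T[15][15]=15·0+1=1
row 16: T[16][12]=12·106470+1479478=2757118  T[16][13]=13·4550+106470=165620  T[16][14]=14·105+4550=6020  T[16][15]=15·1+105=120  T[16][16]=16·0+1=1
row 17: T[17][13]=13·165620+2757118=4910178  T[17][14]=14·6020+165620=249900  T[17][15]=15·120+6020=7820  T[17][16]=16·1+120=136
Read S(17,13) = 4910178, S(17,14) = 249900, S(17,15) = 7820, S(17,16) = 136.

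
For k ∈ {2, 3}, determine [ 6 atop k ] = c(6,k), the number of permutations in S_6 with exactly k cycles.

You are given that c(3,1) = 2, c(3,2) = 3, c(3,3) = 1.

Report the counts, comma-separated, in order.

r4: T_4,1=3×2+0=6; T_4,2=3×3+2=11; T_4,3=3×1+3=6
r5: T_5,1=4×6+0=24; T_5,2=4×11+6=50; T_5,3=4×6+11=35
r6: T_6,2=5×50+24=274; T_6,3=5×35+50=225
Read c(6,2) = 274, c(6,3) = 225.

274, 225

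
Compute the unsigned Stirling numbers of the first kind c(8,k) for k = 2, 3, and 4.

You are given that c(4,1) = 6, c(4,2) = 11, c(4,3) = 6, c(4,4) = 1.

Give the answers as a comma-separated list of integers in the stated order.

[5] T[5,1]:4*6+0=24 · T[5,2]:4*11+6=50 · T[5,3]:4*6+11=35 · T[5,4]:4*1+6=10
[6] T[6,1]:5*24+0=120 · T[6,2]:5*50+24=274 · T[6,3]:5*35+50=225 · T[6,4]:5*10+35=85
[7] T[7,1]:6*120+0=720 · T[7,2]:6*274+120=1764 · T[7,3]:6*225+274=1624 · T[7,4]:6*85+225=735
[8] T[8,2]:7*1764+720=13068 · T[8,3]:7*1624+1764=13132 · T[8,4]:7*735+1624=6769
Read c(8,2) = 13068, c(8,3) = 13132, c(8,4) = 6769.

13068, 13132, 6769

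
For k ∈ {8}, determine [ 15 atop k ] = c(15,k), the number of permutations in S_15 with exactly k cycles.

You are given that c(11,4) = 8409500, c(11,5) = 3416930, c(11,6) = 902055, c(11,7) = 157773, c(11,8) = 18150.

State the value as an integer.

2681453775

[12] T[12,5]:11*3416930+8409500=45995730 · T[12,6]:11*902055+3416930=13339535 · T[12,7]:11*157773+902055=2637558 · T[12,8]:11*18150+157773=357423
[13] T[13,6]:12*13339535+45995730=206070150 · T[13,7]:12*2637558+13339535=44990231 · T[13,8]:12*357423+2637558=6926634
[14] T[14,7]:13*44990231+206070150=790943153 · T[14,8]:13*6926634+44990231=135036473
[15] T[15,8]:14*135036473+790943153=2681453775
Read c(15,8) = 2681453775.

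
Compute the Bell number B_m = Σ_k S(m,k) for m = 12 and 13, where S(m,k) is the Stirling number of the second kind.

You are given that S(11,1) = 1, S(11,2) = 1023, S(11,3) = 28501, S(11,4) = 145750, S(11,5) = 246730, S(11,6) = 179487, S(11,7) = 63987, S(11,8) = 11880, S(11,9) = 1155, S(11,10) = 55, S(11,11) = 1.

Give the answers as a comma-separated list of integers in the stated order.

4213597, 27644437

r12: T_12,1=1×1+0=1; T_12,2=2×1023+1=2047; T_12,3=3×28501+1023=86526; T_12,4=4×145750+28501=611501; T_12,5=5×246730+145750=1379400; T_12,6=6×179487+246730=1323652; T_12,7=7×63987+179487=627396; T_12,8=8×11880+63987=159027; T_12,9=9×1155+11880=22275; T_12,10=10×55+1155=1705; T_12,11=11×1+55=66; T_12,12=12×0+1=1
r13: T_13,1=1×1+0=1; T_13,2=2×2047+1=4095; T_13,3=3×86526+2047=261625; T_13,4=4×611501+86526=2532530; T_13,5=5×1379400+611501=7508501; T_13,6=6×1323652+1379400=9321312; T_13,7=7×627396+1323652=5715424; T_13,8=8×159027+627396=1899612; T_13,9=9×22275+159027=359502; T_13,10=10×1705+22275=39325; T_13,11=11×66+1705=2431; T_13,12=12×1+66=78; T_13,13=13×0+1=1
B_12 = ΣS(12,k) = 1+2047+86526+611501+1379400+1323652+627396+159027+22275+1705+66+1 = 4213597
B_13 = ΣS(13,k) = 1+4095+261625+2532530+7508501+9321312+5715424+1899612+359502+39325+2431+78+1 = 27644437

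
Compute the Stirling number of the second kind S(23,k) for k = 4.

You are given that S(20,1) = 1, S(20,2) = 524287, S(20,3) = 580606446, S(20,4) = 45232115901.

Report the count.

i=21: T(21,2)=1+2·524287=1048575 | T(21,3)=524287+3·580606446=1742343625 | T(21,4)=580606446+4·45232115901=181509070050
i=22: T(22,3)=1048575+3·1742343625=5228079450 | T(22,4)=1742343625+4·181509070050=727778623825
i=23: T(23,4)=5228079450+4·727778623825=2916342574750
Read S(23,4) = 2916342574750.

2916342574750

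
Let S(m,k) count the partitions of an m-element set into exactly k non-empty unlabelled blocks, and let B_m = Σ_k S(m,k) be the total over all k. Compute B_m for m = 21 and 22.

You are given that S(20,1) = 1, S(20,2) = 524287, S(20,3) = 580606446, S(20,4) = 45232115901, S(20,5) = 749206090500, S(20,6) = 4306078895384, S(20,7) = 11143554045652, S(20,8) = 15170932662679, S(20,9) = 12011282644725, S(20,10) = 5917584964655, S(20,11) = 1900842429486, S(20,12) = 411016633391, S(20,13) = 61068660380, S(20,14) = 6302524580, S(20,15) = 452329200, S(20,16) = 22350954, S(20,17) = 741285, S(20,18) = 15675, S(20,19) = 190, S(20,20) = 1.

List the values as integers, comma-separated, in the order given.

r21: T_21,1=1×1+0=1; T_21,2=2×524287+1=1048575; T_21,3=3×580606446+524287=1742343625; T_21,4=4×45232115901+580606446=181509070050; T_21,5=5×749206090500+45232115901=3791262568401; T_21,6=6×4306078895384+749206090500=26585679462804; T_21,7=7×11143554045652+4306078895384=82310957214948; T_21,8=8×15170932662679+11143554045652=132511015347084; T_21,9=9×12011282644725+15170932662679=123272476465204; T_21,10=10×5917584964655+12011282644725=71187132291275; T_21,11=11×1900842429486+5917584964655=26826851689001; T_21,12=12×411016633391+1900842429486=6833042030178; T_21,13=13×61068660380+411016633391=1204909218331; T_21,14=14×6302524580+61068660380=149304004500; T_21,15=15×452329200+6302524580=13087462580; T_21,16=16×22350954+452329200=809944464; T_21,17=17×741285+22350954=34952799; T_21,18=18×15675+741285=1023435; T_21,19=19×190+15675=19285; T_21,20=20×1+190=210; T_21,21=21×0+1=1
r22: T_22,1=1×1+0=1; T_22,2=2×1048575+1=2097151; T_22,3=3×1742343625+1048575=5228079450; T_22,4=4×181509070050+1742343625=727778623825; T_22,5=5×3791262568401+181509070050=19137821912055; T_22,6=6×26585679462804+3791262568401=163305339345225; T_22,7=7×82310957214948+26585679462804=602762379967440; T_22,8=8×132511015347084+82310957214948=1142399079991620; T_22,9=9×123272476465204+132511015347084=1241963303533920; T_22,10=10×71187132291275+123272476465204=835143799377954; T_22,11=11×26826851689001+71187132291275=366282500870286; T_22,12=12×6833042030178+26826851689001=108823356051137; T_22,13=13×1204909218331+6833042030178=22496861868481; T_22,14=14×149304004500+1204909218331=3295165281331; T_22,15=15×13087462580+149304004500=345615943200; T_22,16=16×809944464+13087462580=26046574004; T_22,17=17×34952799+809944464=1404142047; T_22,18=18×1023435+34952799=53374629; T_22,19=19×19285+1023435=1389850; T_22,20=20×210+19285=23485; T_22,21=21×1+210=231; T_22,22=22×0+1=1
B_21 = ΣS(21,k) = 1+1048575+1742343625+181509070050+3791262568401+26585679462804+82310957214948+132511015347084+123272476465204+71187132291275+26826851689001+6833042030178+1204909218331+149304004500+13087462580+809944464+34952799+1023435+19285+210+1 = 474869816156751
B_22 = ΣS(22,k) = 1+2097151+5228079450+727778623825+19137821912055+163305339345225+602762379967440+1142399079991620+1241963303533920+835143799377954+366282500870286+108823356051137+22496861868481+3295165281331+345615943200+26046574004+1404142047+53374629+1389850+23485+231+1 = 4506715738447323

474869816156751, 4506715738447323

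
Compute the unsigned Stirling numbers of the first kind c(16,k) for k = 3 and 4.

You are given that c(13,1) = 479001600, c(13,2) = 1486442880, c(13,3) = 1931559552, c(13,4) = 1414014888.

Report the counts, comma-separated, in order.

i=14: T(14,1)=0+13·479001600=6227020800 | T(14,2)=479001600+13·1486442880=19802759040 | T(14,3)=1486442880+13·1931559552=26596717056 | T(14,4)=1931559552+13·1414014888=20313753096
i=15: T(15,2)=6227020800+14·19802759040=283465647360 | T(15,3)=19802759040+14·26596717056=392156797824 | T(15,4)=26596717056+14·20313753096=310989260400
i=16: T(16,3)=283465647360+15·392156797824=6165817614720 | T(16,4)=392156797824+15·310989260400=5056995703824
Read c(16,3) = 6165817614720, c(16,4) = 5056995703824.

6165817614720, 5056995703824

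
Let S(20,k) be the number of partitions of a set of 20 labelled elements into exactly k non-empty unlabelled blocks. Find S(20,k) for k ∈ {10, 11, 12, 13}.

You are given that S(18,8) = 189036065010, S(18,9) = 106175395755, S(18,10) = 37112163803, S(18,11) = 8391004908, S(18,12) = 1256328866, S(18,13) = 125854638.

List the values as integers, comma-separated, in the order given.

5917584964655, 1900842429486, 411016633391, 61068660380

[19] T[19,9]:9*106175395755+189036065010=1144614626805 · T[19,10]:10*37112163803+106175395755=477297033785 · T[19,11]:11*8391004908+37112163803=129413217791 · T[19,12]:12*1256328866+8391004908=23466951300 · T[19,13]:13*125854638+1256328866=2892439160
[20] T[20,10]:10*477297033785+1144614626805=5917584964655 · T[20,11]:11*129413217791+477297033785=1900842429486 · T[20,12]:12*23466951300+129413217791=411016633391 · T[20,13]:13*2892439160+23466951300=61068660380
Read S(20,10) = 5917584964655, S(20,11) = 1900842429486, S(20,12) = 411016633391, S(20,13) = 61068660380.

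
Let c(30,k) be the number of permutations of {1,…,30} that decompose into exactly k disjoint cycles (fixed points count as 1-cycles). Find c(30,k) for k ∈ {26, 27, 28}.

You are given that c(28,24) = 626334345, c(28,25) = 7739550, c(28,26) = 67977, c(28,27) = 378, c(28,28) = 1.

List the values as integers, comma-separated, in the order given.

1122686019, 11921175, 90335

r29: T_29,25=28×7739550+626334345=843041745; T_29,26=28×67977+7739550=9642906; T_29,27=28×378+67977=78561; T_29,28=28×1+378=406
r30: T_30,26=29×9642906+843041745=1122686019; T_30,27=29×78561+9642906=11921175; T_30,28=29×406+78561=90335
Read c(30,26) = 1122686019, c(30,27) = 11921175, c(30,28) = 90335.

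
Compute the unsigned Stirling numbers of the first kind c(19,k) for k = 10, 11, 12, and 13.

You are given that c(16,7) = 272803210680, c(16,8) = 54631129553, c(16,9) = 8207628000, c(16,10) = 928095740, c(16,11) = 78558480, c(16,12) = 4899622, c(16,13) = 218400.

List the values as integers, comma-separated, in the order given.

@17  (17,8):54631129553·16+272803210680→1146901283528, (17,9):8207628000·16+54631129553→185953177553, (17,10):928095740·16+8207628000→23057159840, (17,11):78558480·16+928095740→2185031420, (17,12):4899622·16+78558480→156952432, (17,13):218400·16+4899622→8394022
@18  (18,9):185953177553·17+1146901283528→4308105301929, (18,10):23057159840·17+185953177553→577924894833, (18,11):2185031420·17+23057159840→60202693980, (18,12):156952432·17+2185031420→4853222764, (18,13):8394022·17+156952432→299650806
@19  (19,10):577924894833·18+4308105301929→14710753408923, (19,11):60202693980·18+577924894833→1661573386473, (19,12):4853222764·18+60202693980→147560703732, (19,13):299650806·18+4853222764→10246937272
Read c(19,10) = 14710753408923, c(19,11) = 1661573386473, c(19,12) = 147560703732, c(19,13) = 10246937272.

14710753408923, 1661573386473, 147560703732, 10246937272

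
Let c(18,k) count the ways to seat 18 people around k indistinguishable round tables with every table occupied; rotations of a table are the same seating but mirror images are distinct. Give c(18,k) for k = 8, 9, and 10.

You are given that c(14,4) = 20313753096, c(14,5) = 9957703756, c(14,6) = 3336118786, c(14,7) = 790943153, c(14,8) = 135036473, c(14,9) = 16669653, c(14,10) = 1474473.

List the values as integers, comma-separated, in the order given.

r15: T_15,5=14×9957703756+20313753096=159721605680; T_15,6=14×3336118786+9957703756=56663366760; T_15,7=14×790943153+3336118786=14409322928; T_15,8=14×135036473+790943153=2681453775; T_15,9=14×16669653+135036473=368411615; T_15,10=14×1474473+16669653=37312275
r16: T_16,6=15×56663366760+159721605680=1009672107080; T_16,7=15×14409322928+56663366760=272803210680; T_16,8=15×2681453775+14409322928=54631129553; T_16,9=15×368411615+2681453775=8207628000; T_16,10=15×37312275+368411615=928095740
r17: T_17,7=16×272803210680+1009672107080=5374523477960; T_17,8=16×54631129553+272803210680=1146901283528; T_17,9=16×8207628000+54631129553=185953177553; T_17,10=16×928095740+8207628000=23057159840
r18: T_18,8=17×1146901283528+5374523477960=24871845297936; T_18,9=17×185953177553+1146901283528=4308105301929; T_18,10=17×23057159840+185953177553=577924894833
Read c(18,8) = 24871845297936, c(18,9) = 4308105301929, c(18,10) = 577924894833.

24871845297936, 4308105301929, 577924894833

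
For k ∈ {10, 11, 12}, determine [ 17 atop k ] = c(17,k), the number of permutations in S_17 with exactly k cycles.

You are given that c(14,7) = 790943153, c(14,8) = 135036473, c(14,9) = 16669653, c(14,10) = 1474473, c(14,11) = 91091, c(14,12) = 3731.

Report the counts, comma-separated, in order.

23057159840, 2185031420, 156952432

@15  (15,8):135036473·14+790943153→2681453775, (15,9):16669653·14+135036473→368411615, (15,10):1474473·14+16669653→37312275, (15,11):91091·14+1474473→2749747, (15,12):3731·14+91091→143325
@16  (16,9):368411615·15+2681453775→8207628000, (16,10):37312275·15+368411615→928095740, (16,11):2749747·15+37312275→78558480, (16,12):143325·15+2749747→4899622
@17  (17,10):928095740·16+8207628000→23057159840, (17,11):78558480·16+928095740→2185031420, (17,12):4899622·16+78558480→156952432
Read c(17,10) = 23057159840, c(17,11) = 2185031420, c(17,12) = 156952432.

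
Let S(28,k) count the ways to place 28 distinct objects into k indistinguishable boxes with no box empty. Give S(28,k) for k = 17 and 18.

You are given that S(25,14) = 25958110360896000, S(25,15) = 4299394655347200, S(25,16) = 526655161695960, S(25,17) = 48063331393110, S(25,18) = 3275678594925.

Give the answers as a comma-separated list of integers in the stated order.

r26: T_26,15=15×4299394655347200+25958110360896000=90449030191104000; T_26,16=16×526655161695960+4299394655347200=12725877242482560; T_26,17=17×48063331393110+526655161695960=1343731795378830; T_26,18=18×3275678594925+48063331393110=107025546101760
r27: T_27,16=16×12725877242482560+90449030191104000=294063066070824960; T_27,17=17×1343731795378830+12725877242482560=35569317763922670; T_27,18=18×107025546101760+1343731795378830=3270191625210510
r28: T_28,17=17×35569317763922670+294063066070824960=898741468057510350; T_28,18=18×3270191625210510+35569317763922670=94432767017711850
Read S(28,17) = 898741468057510350, S(28,18) = 94432767017711850.

898741468057510350, 94432767017711850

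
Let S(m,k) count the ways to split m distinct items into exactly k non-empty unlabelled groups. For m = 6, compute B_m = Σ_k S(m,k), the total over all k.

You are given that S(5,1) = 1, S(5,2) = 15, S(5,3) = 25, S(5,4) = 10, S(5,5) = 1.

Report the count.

r6: T_6,1=1×1+0=1; T_6,2=2×15+1=31; T_6,3=3×25+15=90; T_6,4=4×10+25=65; T_6,5=5×1+10=15; T_6,6=6×0+1=1
B_6 = ΣS(6,k) = 1+31+90+65+15+1 = 203

203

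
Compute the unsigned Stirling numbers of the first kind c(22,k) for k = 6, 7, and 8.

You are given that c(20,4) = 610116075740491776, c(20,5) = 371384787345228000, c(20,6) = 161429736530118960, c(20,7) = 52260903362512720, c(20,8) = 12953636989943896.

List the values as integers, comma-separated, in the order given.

83637381699544802976, 28939583397335447760, 7744654310169576800

i=21: T(21,5)=610116075740491776+20·371384787345228000=8037811822645051776 | T(21,6)=371384787345228000+20·161429736530118960=3599979517947607200 | T(21,7)=161429736530118960+20·52260903362512720=1206647803780373360 | T(21,8)=52260903362512720+20·12953636989943896=311333643161390640
i=22: T(22,6)=8037811822645051776+21·3599979517947607200=83637381699544802976 | T(22,7)=3599979517947607200+21·1206647803780373360=28939583397335447760 | T(22,8)=1206647803780373360+21·311333643161390640=7744654310169576800
Read c(22,6) = 83637381699544802976, c(22,7) = 28939583397335447760, c(22,8) = 7744654310169576800.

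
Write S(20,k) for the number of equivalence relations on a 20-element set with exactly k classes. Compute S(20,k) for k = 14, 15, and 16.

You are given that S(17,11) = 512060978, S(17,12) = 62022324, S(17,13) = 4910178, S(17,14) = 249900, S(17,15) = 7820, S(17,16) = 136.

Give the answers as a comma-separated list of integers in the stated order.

6302524580, 452329200, 22350954

i=18: T(18,12)=512060978+12·62022324=1256328866 | T(18,13)=62022324+13·4910178=125854638 | T(18,14)=4910178+14·249900=8408778 | T(18,15)=249900+15·7820=367200 | T(18,16)=7820+16·136=9996
i=19: T(19,13)=1256328866+13·125854638=2892439160 | T(19,14)=125854638+14·8408778=243577530 | T(19,15)=8408778+15·367200=13916778 | T(19,16)=367200+16·9996=527136
i=20: T(20,14)=2892439160+14·243577530=6302524580 | T(20,15)=243577530+15·13916778=452329200 | T(20,16)=13916778+16·527136=22350954
Read S(20,14) = 6302524580, S(20,15) = 452329200, S(20,16) = 22350954.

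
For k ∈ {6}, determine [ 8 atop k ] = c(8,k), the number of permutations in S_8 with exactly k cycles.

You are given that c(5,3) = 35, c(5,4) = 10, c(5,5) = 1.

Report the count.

row 6: T[6][4]=5·10+35=85  T[6][5]=5·1+10=15  T[6][6]=5·0+1=1
row 7: T[7][5]=6·15+85=175  T[7][6]=6·1+15=21
row 8: T[8][6]=7·21+175=322
Read c(8,6) = 322.

322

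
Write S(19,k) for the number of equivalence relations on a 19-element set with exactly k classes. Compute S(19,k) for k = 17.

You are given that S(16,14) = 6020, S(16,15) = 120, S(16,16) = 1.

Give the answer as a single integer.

12597

r17: T_17,15=15×120+6020=7820; T_17,16=16×1+120=136; T_17,17=17×0+1=1
r18: T_18,16=16×136+7820=9996; T_18,17=17×1+136=153
r19: T_19,17=17×153+9996=12597
Read S(19,17) = 12597.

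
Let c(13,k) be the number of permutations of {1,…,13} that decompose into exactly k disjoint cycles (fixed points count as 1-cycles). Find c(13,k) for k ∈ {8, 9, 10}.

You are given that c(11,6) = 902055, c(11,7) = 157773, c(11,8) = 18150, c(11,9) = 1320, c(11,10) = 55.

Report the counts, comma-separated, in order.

@12  (12,7):157773·11+902055→2637558, (12,8):18150·11+157773→357423, (12,9):1320·11+18150→32670, (12,10):55·11+1320→1925
@13  (13,8):357423·12+2637558→6926634, (13,9):32670·12+357423→749463, (13,10):1925·12+32670→55770
Read c(13,8) = 6926634, c(13,9) = 749463, c(13,10) = 55770.

6926634, 749463, 55770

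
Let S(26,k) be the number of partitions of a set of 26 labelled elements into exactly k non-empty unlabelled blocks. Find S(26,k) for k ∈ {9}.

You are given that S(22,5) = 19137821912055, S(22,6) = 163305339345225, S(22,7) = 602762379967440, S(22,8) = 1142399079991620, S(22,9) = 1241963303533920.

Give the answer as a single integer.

11201516780955125625

row 23: T[23][6]=6·163305339345225+19137821912055=998969857983405  T[23][7]=7·602762379967440+163305339345225=4382641999117305  T[23][8]=8·1142399079991620+602762379967440=9741955019900400  T[23][9]=9·1241963303533920+1142399079991620=12320068811796900
row 24: T[24][7]=7·4382641999117305+998969857983405=31677463851804540  T[24][8]=8·9741955019900400+4382641999117305=82318282158320505  T[24][9]=9·12320068811796900+9741955019900400=120622574326072500
row 25: T[25][8]=8·82318282158320505+31677463851804540=690223721118368580  T[25][9]=9·120622574326072500+82318282158320505=1167921451092973005
row 26: T[26][9]=9·1167921451092973005+690223721118368580=11201516780955125625
Read S(26,9) = 11201516780955125625.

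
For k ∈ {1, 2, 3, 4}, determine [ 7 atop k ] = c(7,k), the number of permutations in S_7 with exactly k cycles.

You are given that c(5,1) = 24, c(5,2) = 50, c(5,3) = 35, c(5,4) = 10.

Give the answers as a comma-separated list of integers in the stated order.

720, 1764, 1624, 735

r6: T_6,1=5×24+0=120; T_6,2=5×50+24=274; T_6,3=5×35+50=225; T_6,4=5×10+35=85
r7: T_7,1=6×120+0=720; T_7,2=6×274+120=1764; T_7,3=6×225+274=1624; T_7,4=6×85+225=735
Read c(7,1) = 720, c(7,2) = 1764, c(7,3) = 1624, c(7,4) = 735.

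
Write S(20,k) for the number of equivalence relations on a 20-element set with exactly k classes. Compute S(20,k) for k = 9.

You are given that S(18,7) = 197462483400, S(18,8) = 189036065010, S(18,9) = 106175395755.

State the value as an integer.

row 19: T[19][8]=8·189036065010+197462483400=1709751003480  T[19][9]=9·106175395755+189036065010=1144614626805
row 20: T[20][9]=9·1144614626805+1709751003480=12011282644725
Read S(20,9) = 12011282644725.

12011282644725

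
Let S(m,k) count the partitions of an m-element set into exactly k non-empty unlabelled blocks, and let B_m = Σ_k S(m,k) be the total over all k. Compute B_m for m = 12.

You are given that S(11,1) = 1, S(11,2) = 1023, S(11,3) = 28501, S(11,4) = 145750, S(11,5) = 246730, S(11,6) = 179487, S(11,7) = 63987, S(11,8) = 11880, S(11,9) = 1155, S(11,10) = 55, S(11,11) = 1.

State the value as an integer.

4213597

[12] T[12,1]:1*1+0=1 · T[12,2]:2*1023+1=2047 · T[12,3]:3*28501+1023=86526 · T[12,4]:4*145750+28501=611501 · T[12,5]:5*246730+145750=1379400 · T[12,6]:6*179487+246730=1323652 · T[12,7]:7*63987+179487=627396 · T[12,8]:8*11880+63987=159027 · T[12,9]:9*1155+11880=22275 · T[12,10]:10*55+1155=1705 · T[12,11]:11*1+55=66 · T[12,12]:12*0+1=1
B_12 = ΣS(12,k) = 1+2047+86526+611501+1379400+1323652+627396+159027+22275+1705+66+1 = 4213597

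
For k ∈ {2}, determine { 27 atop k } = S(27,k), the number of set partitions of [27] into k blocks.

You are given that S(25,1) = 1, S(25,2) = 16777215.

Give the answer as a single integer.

67108863

@26  (26,1):1·1+0→1, (26,2):16777215·2+1→33554431
@27  (27,2):33554431·2+1→67108863
Read S(27,2) = 67108863.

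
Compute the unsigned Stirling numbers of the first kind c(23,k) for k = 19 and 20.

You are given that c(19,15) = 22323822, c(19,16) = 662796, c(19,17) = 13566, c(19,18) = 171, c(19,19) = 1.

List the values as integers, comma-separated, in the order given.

[20] T[20,16]:19*662796+22323822=34916946 · T[20,17]:19*13566+662796=920550 · T[20,18]:19*171+13566=16815 · T[20,19]:19*1+171=190 · T[20,20]:19*0+1=1
[21] T[21,17]:20*920550+34916946=53327946 · T[21,18]:20*16815+920550=1256850 · T[21,19]:20*190+16815=20615 · T[21,20]:20*1+190=210
[22] T[22,18]:21*1256850+53327946=79721796 · T[22,19]:21*20615+1256850=1689765 · T[22,20]:21*210+20615=25025
[23] T[23,19]:22*1689765+79721796=116896626 · T[23,20]:22*25025+1689765=2240315
Read c(23,19) = 116896626, c(23,20) = 2240315.

116896626, 2240315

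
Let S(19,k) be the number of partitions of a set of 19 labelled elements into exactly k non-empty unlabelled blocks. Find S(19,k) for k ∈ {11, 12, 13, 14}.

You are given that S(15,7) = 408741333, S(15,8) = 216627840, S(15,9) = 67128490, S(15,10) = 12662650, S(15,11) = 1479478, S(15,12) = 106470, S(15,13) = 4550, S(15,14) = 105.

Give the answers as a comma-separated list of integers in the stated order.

129413217791, 23466951300, 2892439160, 243577530

[16] T[16,8]:8*216627840+408741333=2141764053 · T[16,9]:9*67128490+216627840=820784250 · T[16,10]:10*12662650+67128490=193754990 · T[16,11]:11*1479478+12662650=28936908 · T[16,12]:12*106470+1479478=2757118 · T[16,13]:13*4550+106470=165620 · T[16,14]:14*105+4550=6020
[17] T[17,9]:9*820784250+2141764053=9528822303 · T[17,10]:10*193754990+820784250=2758334150 · T[17,11]:11*28936908+193754990=512060978 · T[17,12]:12*2757118+28936908=62022324 · T[17,13]:13*165620+2757118=4910178 · T[17,14]:14*6020+165620=249900
[18] T[18,10]:10*2758334150+9528822303=37112163803 · T[18,11]:11*512060978+2758334150=8391004908 · T[18,12]:12*62022324+512060978=1256328866 · T[18,13]:13*4910178+62022324=125854638 · T[18,14]:14*249900+4910178=8408778
[19] T[19,11]:11*8391004908+37112163803=129413217791 · T[19,12]:12*1256328866+8391004908=23466951300 · T[19,13]:13*125854638+1256328866=2892439160 · T[19,14]:14*8408778+125854638=243577530
Read S(19,11) = 129413217791, S(19,12) = 23466951300, S(19,13) = 2892439160, S(19,14) = 243577530.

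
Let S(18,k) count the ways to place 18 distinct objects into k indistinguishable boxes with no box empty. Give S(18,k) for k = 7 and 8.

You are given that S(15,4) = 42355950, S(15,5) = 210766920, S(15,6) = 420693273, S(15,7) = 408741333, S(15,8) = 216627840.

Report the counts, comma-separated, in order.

i=16: T(16,5)=42355950+5·210766920=1096190550 | T(16,6)=210766920+6·420693273=2734926558 | T(16,7)=420693273+7·408741333=3281882604 | T(16,8)=408741333+8·216627840=2141764053
i=17: T(17,6)=1096190550+6·2734926558=17505749898 | T(17,7)=2734926558+7·3281882604=25708104786 | T(17,8)=3281882604+8·2141764053=20415995028
i=18: T(18,7)=17505749898+7·25708104786=197462483400 | T(18,8)=25708104786+8·20415995028=189036065010
Read S(18,7) = 197462483400, S(18,8) = 189036065010.

197462483400, 189036065010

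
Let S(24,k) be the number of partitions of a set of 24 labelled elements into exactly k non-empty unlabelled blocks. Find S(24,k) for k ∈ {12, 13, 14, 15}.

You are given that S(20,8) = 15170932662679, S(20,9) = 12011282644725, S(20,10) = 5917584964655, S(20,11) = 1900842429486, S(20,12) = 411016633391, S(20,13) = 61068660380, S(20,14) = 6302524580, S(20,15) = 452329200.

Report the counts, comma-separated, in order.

r21: T_21,9=9×12011282644725+15170932662679=123272476465204; T_21,10=10×5917584964655+12011282644725=71187132291275; T_21,11=11×1900842429486+5917584964655=26826851689001; T_21,12=12×411016633391+1900842429486=6833042030178; T_21,13=13×61068660380+411016633391=1204909218331; T_21,14=14×6302524580+61068660380=149304004500; T_21,15=15×452329200+6302524580=13087462580
r22: T_22,10=10×71187132291275+123272476465204=835143799377954; T_22,11=11×26826851689001+71187132291275=366282500870286; T_22,12=12×6833042030178+26826851689001=108823356051137; T_22,13=13×1204909218331+6833042030178=22496861868481; T_22,14=14×149304004500+1204909218331=3295165281331; T_22,15=15×13087462580+149304004500=345615943200
r23: T_23,11=11×366282500870286+835143799377954=4864251308951100; T_23,12=12×108823356051137+366282500870286=1672162773483930; T_23,13=13×22496861868481+108823356051137=401282560341390; T_23,14=14×3295165281331+22496861868481=68629175807115; T_23,15=15×345615943200+3295165281331=8479404429331
r24: T_24,12=12×1672162773483930+4864251308951100=24930204590758260; T_24,13=13×401282560341390+1672162773483930=6888836057922000; T_24,14=14×68629175807115+401282560341390=1362091021641000; T_24,15=15×8479404429331+68629175807115=195820242247080
Read S(24,12) = 24930204590758260, S(24,13) = 6888836057922000, S(24,14) = 1362091021641000, S(24,15) = 195820242247080.

24930204590758260, 6888836057922000, 1362091021641000, 195820242247080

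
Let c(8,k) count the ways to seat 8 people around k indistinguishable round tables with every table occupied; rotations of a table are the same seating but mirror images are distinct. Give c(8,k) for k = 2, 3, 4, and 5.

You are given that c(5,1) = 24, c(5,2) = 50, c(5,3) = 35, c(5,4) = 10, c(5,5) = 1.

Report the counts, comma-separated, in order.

13068, 13132, 6769, 1960

row 6: T[6][1]=5·24+0=120  T[6][2]=5·50+24=274  T[6][3]=5·35+50=225  T[6][4]=5·10+35=85  T[6][5]=5·1+10=15
row 7: T[7][1]=6·120+0=720  T[7][2]=6·274+120=1764  T[7][3]=6·225+274=1624  T[7][4]=6·85+225=735  T[7][5]=6·15+85=175
row 8: T[8][2]=7·1764+720=13068  T[8][3]=7·1624+1764=13132  T[8][4]=7·735+1624=6769  T[8][5]=7·175+735=1960
Read c(8,2) = 13068, c(8,3) = 13132, c(8,4) = 6769, c(8,5) = 1960.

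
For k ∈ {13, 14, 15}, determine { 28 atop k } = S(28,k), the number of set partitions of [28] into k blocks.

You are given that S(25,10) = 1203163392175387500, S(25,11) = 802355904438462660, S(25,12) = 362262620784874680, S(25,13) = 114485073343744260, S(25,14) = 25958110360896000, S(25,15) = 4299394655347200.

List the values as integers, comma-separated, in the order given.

451512851236272407400, 148782988064375309400, 36060660300744309600

row 26: T[26][11]=11·802355904438462660+1203163392175387500=10029078340998476760  T[26][12]=12·362262620784874680+802355904438462660=5149507353856958820  T[26][13]=13·114485073343744260+362262620784874680=1850568574253550060  T[26][14]=14·25958110360896000+114485073343744260=477898618396288260  T[26][15]=15·4299394655347200+25958110360896000=90449030191104000
row 27: T[27][12]=12·5149507353856958820+10029078340998476760=71823166587281982600  T[27][13]=13·1850568574253550060+5149507353856958820=29206898819153109600  T[27][14]=14·477898618396288260+1850568574253550060=8541149231801585700  T[27][15]=15·90449030191104000+477898618396288260=1834634071262848260
row 28: T[28][13]=13·29206898819153109600+71823166587281982600=451512851236272407400  T[28][14]=14·8541149231801585700+29206898819153109600=148782988064375309400  T[28][15]=15·1834634071262848260+8541149231801585700=36060660300744309600
Read S(28,13) = 451512851236272407400, S(28,14) = 148782988064375309400, S(28,15) = 36060660300744309600.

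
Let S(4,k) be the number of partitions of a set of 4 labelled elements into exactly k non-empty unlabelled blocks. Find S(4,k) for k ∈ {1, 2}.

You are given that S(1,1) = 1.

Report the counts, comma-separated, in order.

i=2: T(2,1)=0+1·1=1 | T(2,2)=1+2·0=1
i=3: T(3,1)=0+1·1=1 | T(3,2)=1+2·1=3
i=4: T(4,1)=0+1·1=1 | T(4,2)=1+2·3=7
Read S(4,1) = 1, S(4,2) = 7.

1, 7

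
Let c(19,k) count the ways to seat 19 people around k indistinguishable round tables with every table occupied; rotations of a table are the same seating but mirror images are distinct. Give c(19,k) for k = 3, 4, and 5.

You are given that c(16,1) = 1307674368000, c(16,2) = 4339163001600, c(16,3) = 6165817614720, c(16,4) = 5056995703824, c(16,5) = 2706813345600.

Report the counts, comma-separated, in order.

34012249593822720, 30321254007719424, 17950712280921504

r17: T_17,1=16×1307674368000+0=20922789888000; T_17,2=16×4339163001600+1307674368000=70734282393600; T_17,3=16×6165817614720+4339163001600=102992244837120; T_17,4=16×5056995703824+6165817614720=87077748875904; T_17,5=16×2706813345600+5056995703824=48366009233424
r18: T_18,2=17×70734282393600+20922789888000=1223405590579200; T_18,3=17×102992244837120+70734282393600=1821602444624640; T_18,4=17×87077748875904+102992244837120=1583313975727488; T_18,5=17×48366009233424+87077748875904=909299905844112
r19: T_19,3=18×1821602444624640+1223405590579200=34012249593822720; T_19,4=18×1583313975727488+1821602444624640=30321254007719424; T_19,5=18×909299905844112+1583313975727488=17950712280921504
Read c(19,3) = 34012249593822720, c(19,4) = 30321254007719424, c(19,5) = 17950712280921504.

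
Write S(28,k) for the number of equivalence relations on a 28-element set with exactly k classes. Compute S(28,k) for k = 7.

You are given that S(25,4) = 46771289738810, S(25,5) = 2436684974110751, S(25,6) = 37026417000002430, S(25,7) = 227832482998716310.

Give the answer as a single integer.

r26: T_26,5=5×2436684974110751+46771289738810=12230196160292565; T_26,6=6×37026417000002430+2436684974110751=224595186974125331; T_26,7=7×227832482998716310+37026417000002430=1631853797991016600
r27: T_27,6=6×224595186974125331+12230196160292565=1359801318005044551; T_27,7=7×1631853797991016600+224595186974125331=11647571772911241531
r28: T_28,7=7×11647571772911241531+1359801318005044551=82892803728383735268
Read S(28,7) = 82892803728383735268.

82892803728383735268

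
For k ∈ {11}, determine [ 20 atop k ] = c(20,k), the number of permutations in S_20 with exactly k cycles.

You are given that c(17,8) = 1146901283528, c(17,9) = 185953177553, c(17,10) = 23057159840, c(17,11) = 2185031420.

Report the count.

46280647751910

@18  (18,9):185953177553·17+1146901283528→4308105301929, (18,10):23057159840·17+185953177553→577924894833, (18,11):2185031420·17+23057159840→60202693980
@19  (19,10):577924894833·18+4308105301929→14710753408923, (19,11):60202693980·18+577924894833→1661573386473
@20  (20,11):1661573386473·19+14710753408923→46280647751910
Read c(20,11) = 46280647751910.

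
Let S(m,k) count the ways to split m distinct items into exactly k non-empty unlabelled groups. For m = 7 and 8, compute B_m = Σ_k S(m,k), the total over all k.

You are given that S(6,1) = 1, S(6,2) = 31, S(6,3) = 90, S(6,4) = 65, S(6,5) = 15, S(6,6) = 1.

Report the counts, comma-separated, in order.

r7: T_7,1=1×1+0=1; T_7,2=2×31+1=63; T_7,3=3×90+31=301; T_7,4=4×65+90=350; T_7,5=5×15+65=140; T_7,6=6×1+15=21; T_7,7=7×0+1=1
r8: T_8,1=1×1+0=1; T_8,2=2×63+1=127; T_8,3=3×301+63=966; T_8,4=4×350+301=1701; T_8,5=5×140+350=1050; T_8,6=6×21+140=266; T_8,7=7×1+21=28; T_8,8=8×0+1=1
B_7 = ΣS(7,k) = 1+63+301+350+140+21+1 = 877
B_8 = ΣS(8,k) = 1+127+966+1701+1050+266+28+1 = 4140

877, 4140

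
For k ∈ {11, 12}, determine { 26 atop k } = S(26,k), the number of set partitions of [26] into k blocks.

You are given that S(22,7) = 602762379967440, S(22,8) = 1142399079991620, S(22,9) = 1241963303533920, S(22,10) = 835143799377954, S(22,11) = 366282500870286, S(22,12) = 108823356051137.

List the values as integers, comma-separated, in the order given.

10029078340998476760, 5149507353856958820

@23  (23,8):1142399079991620·8+602762379967440→9741955019900400, (23,9):1241963303533920·9+1142399079991620→12320068811796900, (23,10):835143799377954·10+1241963303533920→9593401297313460, (23,11):366282500870286·11+835143799377954→4864251308951100, (23,12):108823356051137·12+366282500870286→1672162773483930
@24  (24,9):12320068811796900·9+9741955019900400→120622574326072500, (24,10):9593401297313460·10+12320068811796900→108254081784931500, (24,11):4864251308951100·11+9593401297313460→63100165695775560, (24,12):1672162773483930·12+4864251308951100→24930204590758260
@25  (25,10):108254081784931500·10+120622574326072500→1203163392175387500, (25,11):63100165695775560·11+108254081784931500→802355904438462660, (25,12):24930204590758260·12+63100165695775560→362262620784874680
@26  (26,11):802355904438462660·11+1203163392175387500→10029078340998476760, (26,12):362262620784874680·12+802355904438462660→5149507353856958820
Read S(26,11) = 10029078340998476760, S(26,12) = 5149507353856958820.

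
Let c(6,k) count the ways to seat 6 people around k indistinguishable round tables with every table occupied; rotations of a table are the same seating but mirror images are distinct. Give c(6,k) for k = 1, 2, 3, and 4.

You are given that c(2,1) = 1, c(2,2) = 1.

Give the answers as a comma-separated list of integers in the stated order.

r3: T_3,1=2×1+0=2; T_3,2=2×1+1=3; T_3,3=2×0+1=1
r4: T_4,1=3×2+0=6; T_4,2=3×3+2=11; T_4,3=3×1+3=6; T_4,4=3×0+1=1
r5: T_5,1=4×6+0=24; T_5,2=4×11+6=50; T_5,3=4×6+11=35; T_5,4=4×1+6=10
r6: T_6,1=5×24+0=120; T_6,2=5×50+24=274; T_6,3=5×35+50=225; T_6,4=5×10+35=85
Read c(6,1) = 120, c(6,2) = 274, c(6,3) = 225, c(6,4) = 85.

120, 274, 225, 85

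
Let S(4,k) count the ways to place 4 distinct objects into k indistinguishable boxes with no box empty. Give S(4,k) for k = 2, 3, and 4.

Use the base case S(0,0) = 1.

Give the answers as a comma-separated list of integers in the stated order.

i=1: T(1,1)=1+1·0=1
i=2: T(2,1)=0+1·1=1 | T(2,2)=1+2·0=1
i=3: T(3,1)=0+1·1=1 | T(3,2)=1+2·1=3 | T(3,3)=1+3·0=1
i=4: T(4,2)=1+2·3=7 | T(4,3)=3+3·1=6 | T(4,4)=1+4·0=1
Read S(4,2) = 7, S(4,3) = 6, S(4,4) = 1.

7, 6, 1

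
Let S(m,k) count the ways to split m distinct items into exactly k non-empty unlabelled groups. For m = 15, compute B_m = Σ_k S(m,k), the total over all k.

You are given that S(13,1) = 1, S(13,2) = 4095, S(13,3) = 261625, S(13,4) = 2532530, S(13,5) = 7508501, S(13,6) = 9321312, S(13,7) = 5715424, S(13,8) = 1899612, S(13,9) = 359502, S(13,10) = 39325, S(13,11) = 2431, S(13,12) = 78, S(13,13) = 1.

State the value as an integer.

1382958545

r14: T_14,1=1×1+0=1; T_14,2=2×4095+1=8191; T_14,3=3×261625+4095=788970; T_14,4=4×2532530+261625=10391745; T_14,5=5×7508501+2532530=40075035; T_14,6=6×9321312+7508501=63436373; T_14,7=7×5715424+9321312=49329280; T_14,8=8×1899612+5715424=20912320; T_14,9=9×359502+1899612=5135130; T_14,10=10×39325+359502=752752; T_14,11=11×2431+39325=66066; T_14,12=12×78+2431=3367; T_14,13=13×1+78=91; T_14,14=14×0+1=1
r15: T_15,1=1×1+0=1; T_15,2=2×8191+1=16383; T_15,3=3×788970+8191=2375101; T_15,4=4×10391745+788970=42355950; T_15,5=5×40075035+10391745=210766920; T_15,6=6×63436373+40075035=420693273; T_15,7=7×49329280+63436373=408741333; T_15,8=8×20912320+49329280=216627840; T_15,9=9×5135130+20912320=67128490; T_15,10=10×752752+5135130=12662650; T_15,11=11×66066+752752=1479478; T_15,12=12×3367+66066=106470; T_15,13=13×91+3367=4550; T_15,14=14×1+91=105; T_15,15=15×0+1=1
B_15 = ΣS(15,k) = 1+16383+2375101+42355950+210766920+420693273+408741333+216627840+67128490+12662650+1479478+106470+4550+105+1 = 1382958545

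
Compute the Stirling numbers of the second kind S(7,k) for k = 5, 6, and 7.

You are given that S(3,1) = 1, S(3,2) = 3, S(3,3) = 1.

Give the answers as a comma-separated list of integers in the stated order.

140, 21, 1

i=4: T(4,2)=1+2·3=7 | T(4,3)=3+3·1=6 | T(4,4)=1+4·0=1
i=5: T(5,3)=7+3·6=25 | T(5,4)=6+4·1=10 | T(5,5)=1+5·0=1
i=6: T(6,4)=25+4·10=65 | T(6,5)=10+5·1=15 | T(6,6)=1+6·0=1
i=7: T(7,5)=65+5·15=140 | T(7,6)=15+6·1=21 | T(7,7)=1+7·0=1
Read S(7,5) = 140, S(7,6) = 21, S(7,7) = 1.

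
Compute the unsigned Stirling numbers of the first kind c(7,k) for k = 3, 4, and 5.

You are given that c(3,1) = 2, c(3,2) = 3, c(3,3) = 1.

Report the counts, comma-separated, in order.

1624, 735, 175

@4  (4,1):2·3+0→6, (4,2):3·3+2→11, (4,3):1·3+3→6, (4,4):0·3+1→1
@5  (5,1):6·4+0→24, (5,2):11·4+6→50, (5,3):6·4+11→35, (5,4):1·4+6→10, (5,5):0·4+1→1
@6  (6,2):50·5+24→274, (6,3):35·5+50→225, (6,4):10·5+35→85, (6,5):1·5+10→15
@7  (7,3):225·6+274→1624, (7,4):85·6+225→735, (7,5):15·6+85→175
Read c(7,3) = 1624, c(7,4) = 735, c(7,5) = 175.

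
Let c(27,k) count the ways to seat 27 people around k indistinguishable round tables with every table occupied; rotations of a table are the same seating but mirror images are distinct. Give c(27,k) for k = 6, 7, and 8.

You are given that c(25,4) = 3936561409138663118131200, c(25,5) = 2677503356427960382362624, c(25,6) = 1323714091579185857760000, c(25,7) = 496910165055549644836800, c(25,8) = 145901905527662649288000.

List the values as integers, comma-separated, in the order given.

@26  (26,5):2677503356427960382362624·25+3936561409138663118131200→70874145319837672677196800, (26,6):1323714091579185857760000·25+2677503356427960382362624→35770355645907606826362624, (26,7):496910165055549644836800·25+1323714091579185857760000→13746468217967926978680000, (26,8):145901905527662649288000·25+496910165055549644836800→4144457803247115877036800
@27  (27,6):35770355645907606826362624·26+70874145319837672677196800→1000903392113435450162625024, (27,7):13746468217967926978680000·26+35770355645907606826362624→393178529313073708272042624, (27,8):4144457803247115877036800·26+13746468217967926978680000→121502371102392939781636800
Read c(27,6) = 1000903392113435450162625024, c(27,7) = 393178529313073708272042624, c(27,8) = 121502371102392939781636800.

1000903392113435450162625024, 393178529313073708272042624, 121502371102392939781636800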